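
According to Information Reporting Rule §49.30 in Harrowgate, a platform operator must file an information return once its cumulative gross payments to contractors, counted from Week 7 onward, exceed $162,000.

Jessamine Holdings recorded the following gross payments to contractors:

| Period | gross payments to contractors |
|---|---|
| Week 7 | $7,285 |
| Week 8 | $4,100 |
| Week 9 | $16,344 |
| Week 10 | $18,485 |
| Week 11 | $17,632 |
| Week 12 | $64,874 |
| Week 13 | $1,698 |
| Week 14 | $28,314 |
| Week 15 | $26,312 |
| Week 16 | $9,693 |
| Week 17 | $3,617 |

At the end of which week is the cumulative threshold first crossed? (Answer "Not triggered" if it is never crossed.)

Through Week 7: $7,285
Through Week 8: $11,385
Through Week 9: $27,729
Through Week 10: $46,214
Through Week 11: $63,846
Through Week 12: $128,720
Through Week 13: $130,418
Through Week 14: $158,732
Through Week 15: $185,044 ← exceeds threshold

Week 15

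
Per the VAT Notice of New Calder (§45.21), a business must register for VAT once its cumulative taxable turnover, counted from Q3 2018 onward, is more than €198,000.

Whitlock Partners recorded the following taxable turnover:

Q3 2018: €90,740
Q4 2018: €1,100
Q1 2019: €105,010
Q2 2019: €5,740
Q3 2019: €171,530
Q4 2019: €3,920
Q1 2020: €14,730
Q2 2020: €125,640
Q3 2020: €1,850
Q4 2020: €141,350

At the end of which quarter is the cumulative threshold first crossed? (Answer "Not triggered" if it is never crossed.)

Q2 2019

Through Q3 2018: €90,740
Through Q4 2018: €91,840
Through Q1 2019: €196,850
Through Q2 2019: €202,590 ← exceeds threshold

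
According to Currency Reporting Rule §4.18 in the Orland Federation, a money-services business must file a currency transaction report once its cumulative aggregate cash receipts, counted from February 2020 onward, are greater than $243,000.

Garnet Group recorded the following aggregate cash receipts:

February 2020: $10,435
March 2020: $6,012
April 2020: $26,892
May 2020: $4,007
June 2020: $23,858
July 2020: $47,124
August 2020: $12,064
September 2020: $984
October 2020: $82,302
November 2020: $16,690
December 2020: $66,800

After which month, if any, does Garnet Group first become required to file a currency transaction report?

Through February 2020: $10,435
Through March 2020: $16,447
Through April 2020: $43,339
Through May 2020: $47,346
Through June 2020: $71,204
Through July 2020: $118,328
Through August 2020: $130,392
Through September 2020: $131,376
Through October 2020: $213,678
Through November 2020: $230,368
Through December 2020: $297,168 ← exceeds threshold

December 2020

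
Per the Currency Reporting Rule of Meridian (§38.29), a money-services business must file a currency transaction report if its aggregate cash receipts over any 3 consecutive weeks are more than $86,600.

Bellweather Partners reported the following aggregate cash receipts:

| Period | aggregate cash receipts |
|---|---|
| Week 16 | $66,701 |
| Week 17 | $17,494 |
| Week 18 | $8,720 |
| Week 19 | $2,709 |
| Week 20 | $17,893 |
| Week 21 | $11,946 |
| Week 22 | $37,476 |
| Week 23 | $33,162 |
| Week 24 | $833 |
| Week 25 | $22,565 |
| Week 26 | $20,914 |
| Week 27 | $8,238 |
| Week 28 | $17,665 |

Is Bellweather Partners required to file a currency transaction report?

Week 16–Week 18: $66,701 + $17,494 + $8,720 = $92,915 (over)
Week 17–Week 19: $17,494 + $8,720 + $2,709 = $28,923 (under)
Week 18–Week 20: $8,720 + $2,709 + $17,893 = $29,322 (under)
Week 19–Week 21: $2,709 + $17,893 + $11,946 = $32,548 (under)
Week 20–Week 22: $17,893 + $11,946 + $37,476 = $67,315 (under)
Week 21–Week 23: $11,946 + $37,476 + $33,162 = $82,584 (under)
Week 22–Week 24: $37,476 + $33,162 + $833 = $71,471 (under)
Week 23–Week 25: $33,162 + $833 + $22,565 = $56,560 (under)
Week 24–Week 26: $833 + $22,565 + $20,914 = $44,312 (under)
Week 25–Week 27: $22,565 + $20,914 + $8,238 = $51,717 (under)
Week 26–Week 28: $20,914 + $8,238 + $17,665 = $46,817 (under)
At least one window exceeds $86,600.

Yes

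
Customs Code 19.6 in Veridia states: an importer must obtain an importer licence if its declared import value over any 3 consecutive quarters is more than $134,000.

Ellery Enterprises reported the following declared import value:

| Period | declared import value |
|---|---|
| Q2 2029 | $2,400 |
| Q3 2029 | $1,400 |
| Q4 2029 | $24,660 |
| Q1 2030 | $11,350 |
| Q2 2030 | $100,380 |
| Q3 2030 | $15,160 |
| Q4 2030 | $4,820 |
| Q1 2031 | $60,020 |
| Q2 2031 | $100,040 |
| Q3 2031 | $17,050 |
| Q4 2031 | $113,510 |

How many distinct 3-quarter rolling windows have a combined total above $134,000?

4

Q2 2029–Q4 2029: $2,400 + $1,400 + $24,660 = $28,460 (under)
Q3 2029–Q1 2030: $1,400 + $24,660 + $11,350 = $37,410 (under)
Q4 2029–Q2 2030: $24,660 + $11,350 + $100,380 = $136,390 (over)
Q1 2030–Q3 2030: $11,350 + $100,380 + $15,160 = $126,890 (under)
Q2 2030–Q4 2030: $100,380 + $15,160 + $4,820 = $120,360 (under)
Q3 2030–Q1 2031: $15,160 + $4,820 + $60,020 = $80,000 (under)
Q4 2030–Q2 2031: $4,820 + $60,020 + $100,040 = $164,880 (over)
Q1 2031–Q3 2031: $60,020 + $100,040 + $17,050 = $177,110 (over)
Q2 2031–Q4 2031: $100,040 + $17,050 + $113,510 = $230,600 (over)
4 windows exceed the threshold.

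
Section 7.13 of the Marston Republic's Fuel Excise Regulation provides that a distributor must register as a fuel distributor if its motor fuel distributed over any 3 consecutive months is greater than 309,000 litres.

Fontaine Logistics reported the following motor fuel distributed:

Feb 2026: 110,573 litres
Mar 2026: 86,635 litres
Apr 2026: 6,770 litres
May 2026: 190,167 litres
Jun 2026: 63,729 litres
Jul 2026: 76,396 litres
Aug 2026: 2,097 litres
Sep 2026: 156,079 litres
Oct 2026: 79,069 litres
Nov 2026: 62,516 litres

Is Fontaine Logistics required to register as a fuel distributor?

Yes

Feb 2026–Apr 2026: 110,573 litres + 86,635 litres + 6,770 litres = 203,978 litres (under)
Mar 2026–May 2026: 86,635 litres + 6,770 litres + 190,167 litres = 283,572 litres (under)
Apr 2026–Jun 2026: 6,770 litres + 190,167 litres + 63,729 litres = 260,666 litres (under)
May 2026–Jul 2026: 190,167 litres + 63,729 litres + 76,396 litres = 330,292 litres (over)
Jun 2026–Aug 2026: 63,729 litres + 76,396 litres + 2,097 litres = 142,222 litres (under)
Jul 2026–Sep 2026: 76,396 litres + 2,097 litres + 156,079 litres = 234,572 litres (under)
Aug 2026–Oct 2026: 2,097 litres + 156,079 litres + 79,069 litres = 237,245 litres (under)
Sep 2026–Nov 2026: 156,079 litres + 79,069 litres + 62,516 litres = 297,664 litres (under)
At least one window exceeds 309,000 litres.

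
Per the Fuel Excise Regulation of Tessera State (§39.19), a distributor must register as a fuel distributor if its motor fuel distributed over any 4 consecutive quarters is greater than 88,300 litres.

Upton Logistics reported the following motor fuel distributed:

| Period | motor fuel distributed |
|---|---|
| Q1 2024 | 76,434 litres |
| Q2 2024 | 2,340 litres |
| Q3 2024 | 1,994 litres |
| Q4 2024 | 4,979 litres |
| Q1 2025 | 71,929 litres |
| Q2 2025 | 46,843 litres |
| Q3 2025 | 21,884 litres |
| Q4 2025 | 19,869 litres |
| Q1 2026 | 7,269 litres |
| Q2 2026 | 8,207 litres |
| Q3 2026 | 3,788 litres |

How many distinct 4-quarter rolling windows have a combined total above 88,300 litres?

Q1 2024–Q4 2024: 76,434 litres + 2,340 litres + 1,994 litres + 4,979 litres = 85,747 litres (under)
Q2 2024–Q1 2025: 2,340 litres + 1,994 litres + 4,979 litres + 71,929 litres = 81,242 litres (under)
Q3 2024–Q2 2025: 1,994 litres + 4,979 litres + 71,929 litres + 46,843 litres = 125,745 litres (over)
Q4 2024–Q3 2025: 4,979 litres + 71,929 litres + 46,843 litres + 21,884 litres = 145,635 litres (over)
Q1 2025–Q4 2025: 71,929 litres + 46,843 litres + 21,884 litres + 19,869 litres = 160,525 litres (over)
Q2 2025–Q1 2026: 46,843 litres + 21,884 litres + 19,869 litres + 7,269 litres = 95,865 litres (over)
Q3 2025–Q2 2026: 21,884 litres + 19,869 litres + 7,269 litres + 8,207 litres = 57,229 litres (under)
Q4 2025–Q3 2026: 19,869 litres + 7,269 litres + 8,207 litres + 3,788 litres = 39,133 litres (under)
4 windows exceed the threshold.

4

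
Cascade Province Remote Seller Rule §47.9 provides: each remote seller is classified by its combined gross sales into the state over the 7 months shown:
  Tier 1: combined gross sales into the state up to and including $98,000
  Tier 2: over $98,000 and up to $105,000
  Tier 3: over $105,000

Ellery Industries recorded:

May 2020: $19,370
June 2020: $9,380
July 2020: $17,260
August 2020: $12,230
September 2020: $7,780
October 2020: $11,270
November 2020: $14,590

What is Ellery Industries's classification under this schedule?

Combined gross sales into the state: $19,370 + $9,380 + $17,260 + $12,230 + $7,780 + $11,270 + $14,590 = $91,880.
$91,880 ≤ $98,000, so Tier 1 applies.

Tier 1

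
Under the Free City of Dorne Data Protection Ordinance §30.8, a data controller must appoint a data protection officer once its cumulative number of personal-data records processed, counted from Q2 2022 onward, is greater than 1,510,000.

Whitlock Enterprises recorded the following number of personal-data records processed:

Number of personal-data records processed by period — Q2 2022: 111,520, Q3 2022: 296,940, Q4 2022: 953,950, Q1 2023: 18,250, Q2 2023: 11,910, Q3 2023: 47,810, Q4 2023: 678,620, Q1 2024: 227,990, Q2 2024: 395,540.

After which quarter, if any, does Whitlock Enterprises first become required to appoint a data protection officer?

Q4 2023

Through Q2 2022: 111,520
Through Q3 2022: 408,460
Through Q4 2022: 1,362,410
Through Q1 2023: 1,380,660
Through Q2 2023: 1,392,570
Through Q3 2023: 1,440,380
Through Q4 2023: 2,119,000 ← exceeds threshold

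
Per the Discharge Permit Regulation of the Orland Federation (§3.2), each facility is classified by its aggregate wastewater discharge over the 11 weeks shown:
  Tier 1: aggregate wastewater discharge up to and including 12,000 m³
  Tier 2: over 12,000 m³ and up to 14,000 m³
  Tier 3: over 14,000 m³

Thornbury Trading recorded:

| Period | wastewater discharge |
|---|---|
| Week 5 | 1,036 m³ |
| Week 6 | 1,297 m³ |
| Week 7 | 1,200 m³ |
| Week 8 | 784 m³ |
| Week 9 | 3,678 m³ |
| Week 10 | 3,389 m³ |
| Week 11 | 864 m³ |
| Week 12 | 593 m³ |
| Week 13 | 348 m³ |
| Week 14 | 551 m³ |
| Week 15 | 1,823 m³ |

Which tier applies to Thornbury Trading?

Tier 3

Aggregate wastewater discharge: 1,036 m³ + 1,297 m³ + 1,200 m³ + 784 m³ + 3,678 m³ + 3,389 m³ + 864 m³ + 593 m³ + 348 m³ + 551 m³ + 1,823 m³ = 15,563 m³.
15,563 m³ > 14,000 m³, so Tier 3 applies.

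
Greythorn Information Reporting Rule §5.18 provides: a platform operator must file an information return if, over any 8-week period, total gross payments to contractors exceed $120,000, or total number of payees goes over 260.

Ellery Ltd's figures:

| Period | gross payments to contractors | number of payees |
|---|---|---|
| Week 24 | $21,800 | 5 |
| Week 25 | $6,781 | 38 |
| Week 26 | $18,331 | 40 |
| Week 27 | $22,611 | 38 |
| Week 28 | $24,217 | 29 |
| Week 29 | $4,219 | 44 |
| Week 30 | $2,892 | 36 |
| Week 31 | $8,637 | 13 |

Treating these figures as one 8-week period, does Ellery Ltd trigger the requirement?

Total gross payments to contractors: $21,800 + $6,781 + $18,331 + $22,611 + $24,217 + $4,219 + $2,892 + $8,637 = $109,488 (≤ $120,000).
Total number of payees: 5 + 38 + 40 + 38 + 29 + 44 + 36 + 13 = 243 (≤ 260).
The test is 'or': neither threshold is exceeded.

No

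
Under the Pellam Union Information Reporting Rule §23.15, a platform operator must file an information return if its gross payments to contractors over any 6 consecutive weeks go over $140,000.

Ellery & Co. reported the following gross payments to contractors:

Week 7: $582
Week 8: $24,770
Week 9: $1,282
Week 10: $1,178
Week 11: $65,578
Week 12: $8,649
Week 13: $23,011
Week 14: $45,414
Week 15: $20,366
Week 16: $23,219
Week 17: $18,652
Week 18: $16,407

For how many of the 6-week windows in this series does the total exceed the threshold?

Week 7–Week 12: $582 + $24,770 + $1,282 + $1,178 + $65,578 + $8,649 = $102,039 (under)
Week 8–Week 13: $24,770 + $1,282 + $1,178 + $65,578 + $8,649 + $23,011 = $124,468 (under)
Week 9–Week 14: $1,282 + $1,178 + $65,578 + $8,649 + $23,011 + $45,414 = $145,112 (over)
Week 10–Week 15: $1,178 + $65,578 + $8,649 + $23,011 + $45,414 + $20,366 = $164,196 (over)
Week 11–Week 16: $65,578 + $8,649 + $23,011 + $45,414 + $20,366 + $23,219 = $186,237 (over)
Week 12–Week 17: $8,649 + $23,011 + $45,414 + $20,366 + $23,219 + $18,652 = $139,311 (under)
Week 13–Week 18: $23,011 + $45,414 + $20,366 + $23,219 + $18,652 + $16,407 = $147,069 (over)
4 windows exceed the threshold.

4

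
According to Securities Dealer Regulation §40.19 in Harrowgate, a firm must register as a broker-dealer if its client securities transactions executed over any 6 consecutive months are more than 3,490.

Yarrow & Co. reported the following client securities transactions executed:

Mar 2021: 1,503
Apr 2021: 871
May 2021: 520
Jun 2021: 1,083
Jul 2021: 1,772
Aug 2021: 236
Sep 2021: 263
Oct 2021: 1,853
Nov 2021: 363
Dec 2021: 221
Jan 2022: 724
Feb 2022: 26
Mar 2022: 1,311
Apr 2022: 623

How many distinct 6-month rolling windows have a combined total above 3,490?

7

Mar 2021–Aug 2021: 1,503 + 871 + 520 + 1,083 + 1,772 + 236 = 5,985 (over)
Apr 2021–Sep 2021: 871 + 520 + 1,083 + 1,772 + 236 + 263 = 4,745 (over)
May 2021–Oct 2021: 520 + 1,083 + 1,772 + 236 + 263 + 1,853 = 5,727 (over)
Jun 2021–Nov 2021: 1,083 + 1,772 + 236 + 263 + 1,853 + 363 = 5,570 (over)
Jul 2021–Dec 2021: 1,772 + 236 + 263 + 1,853 + 363 + 221 = 4,708 (over)
Aug 2021–Jan 2022: 236 + 263 + 1,853 + 363 + 221 + 724 = 3,660 (over)
Sep 2021–Feb 2022: 263 + 1,853 + 363 + 221 + 724 + 26 = 3,450 (under)
Oct 2021–Mar 2022: 1,853 + 363 + 221 + 724 + 26 + 1,311 = 4,498 (over)
Nov 2021–Apr 2022: 363 + 221 + 724 + 26 + 1,311 + 623 = 3,268 (under)
7 windows exceed the threshold.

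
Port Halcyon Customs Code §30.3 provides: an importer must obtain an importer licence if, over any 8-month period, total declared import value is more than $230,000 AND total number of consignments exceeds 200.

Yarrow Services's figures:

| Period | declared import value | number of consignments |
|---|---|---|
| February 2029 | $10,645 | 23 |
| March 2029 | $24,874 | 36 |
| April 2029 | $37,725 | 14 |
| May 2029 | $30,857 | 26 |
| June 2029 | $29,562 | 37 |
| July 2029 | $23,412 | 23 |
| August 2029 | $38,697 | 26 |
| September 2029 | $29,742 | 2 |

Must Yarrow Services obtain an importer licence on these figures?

Total declared import value: $10,645 + $24,874 + $37,725 + $30,857 + $29,562 + $23,412 + $38,697 + $29,742 = $225,514 (≤ $230,000).
Total number of consignments: 23 + 36 + 14 + 26 + 37 + 23 + 26 + 2 = 187 (≤ 200).
The test is 'and': the rule requires both, and at least one is not exceeded.

No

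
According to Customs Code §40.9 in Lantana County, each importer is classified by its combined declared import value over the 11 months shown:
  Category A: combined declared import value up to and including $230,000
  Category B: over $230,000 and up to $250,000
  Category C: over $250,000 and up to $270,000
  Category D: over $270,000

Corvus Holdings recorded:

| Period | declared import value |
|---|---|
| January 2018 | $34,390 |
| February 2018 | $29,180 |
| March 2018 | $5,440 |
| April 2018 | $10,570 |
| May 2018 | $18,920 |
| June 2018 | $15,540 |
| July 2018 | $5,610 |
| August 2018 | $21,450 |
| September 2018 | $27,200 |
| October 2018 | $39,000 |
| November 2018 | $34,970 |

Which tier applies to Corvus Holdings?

Combined declared import value: $34,390 + $29,180 + $5,440 + $10,570 + $18,920 + $15,540 + $5,610 + $21,450 + $27,200 + $39,000 + $34,970 = $242,270.
$230,000 < $242,270 ≤ $250,000, so Category B applies.

Category B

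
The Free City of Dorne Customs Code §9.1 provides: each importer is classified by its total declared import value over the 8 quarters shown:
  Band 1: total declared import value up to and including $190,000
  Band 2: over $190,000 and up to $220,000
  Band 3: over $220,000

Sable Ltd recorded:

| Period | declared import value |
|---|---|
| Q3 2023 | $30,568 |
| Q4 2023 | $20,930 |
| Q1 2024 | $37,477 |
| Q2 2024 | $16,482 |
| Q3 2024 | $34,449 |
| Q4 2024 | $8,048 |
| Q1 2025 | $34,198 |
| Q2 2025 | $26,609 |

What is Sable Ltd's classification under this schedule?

Total declared import value: $30,568 + $20,930 + $37,477 + $16,482 + $34,449 + $8,048 + $34,198 + $26,609 = $208,761.
$190,000 < $208,761 ≤ $220,000, so Band 2 applies.

Band 2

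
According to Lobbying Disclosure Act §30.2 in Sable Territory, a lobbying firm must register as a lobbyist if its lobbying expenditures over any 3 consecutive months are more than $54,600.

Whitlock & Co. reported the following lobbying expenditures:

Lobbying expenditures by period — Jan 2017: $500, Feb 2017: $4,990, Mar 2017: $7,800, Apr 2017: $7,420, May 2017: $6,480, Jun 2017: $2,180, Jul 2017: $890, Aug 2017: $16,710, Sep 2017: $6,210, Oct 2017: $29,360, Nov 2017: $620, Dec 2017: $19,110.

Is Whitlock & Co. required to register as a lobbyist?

Jan 2017–Mar 2017: $500 + $4,990 + $7,800 = $13,290 (under)
Feb 2017–Apr 2017: $4,990 + $7,800 + $7,420 = $20,210 (under)
Mar 2017–May 2017: $7,800 + $7,420 + $6,480 = $21,700 (under)
Apr 2017–Jun 2017: $7,420 + $6,480 + $2,180 = $16,080 (under)
May 2017–Jul 2017: $6,480 + $2,180 + $890 = $9,550 (under)
Jun 2017–Aug 2017: $2,180 + $890 + $16,710 = $19,780 (under)
Jul 2017–Sep 2017: $890 + $16,710 + $6,210 = $23,810 (under)
Aug 2017–Oct 2017: $16,710 + $6,210 + $29,360 = $52,280 (under)
Sep 2017–Nov 2017: $6,210 + $29,360 + $620 = $36,190 (under)
Oct 2017–Dec 2017: $29,360 + $620 + $19,110 = $49,090 (under)
No window exceeds $54,600.

No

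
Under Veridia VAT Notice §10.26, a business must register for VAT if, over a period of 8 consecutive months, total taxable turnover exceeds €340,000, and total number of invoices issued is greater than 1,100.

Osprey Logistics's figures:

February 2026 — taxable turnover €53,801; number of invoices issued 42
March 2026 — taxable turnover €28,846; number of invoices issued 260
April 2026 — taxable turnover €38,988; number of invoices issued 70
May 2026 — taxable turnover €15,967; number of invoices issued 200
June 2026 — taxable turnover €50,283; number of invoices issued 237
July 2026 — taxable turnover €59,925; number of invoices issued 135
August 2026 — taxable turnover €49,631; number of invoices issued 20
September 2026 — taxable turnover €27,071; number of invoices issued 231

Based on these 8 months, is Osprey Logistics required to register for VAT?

No

Total taxable turnover: €53,801 + €28,846 + €38,988 + €15,967 + €50,283 + €59,925 + €49,631 + €27,071 = €324,512 (≤ €340,000).
Total number of invoices issued: 42 + 260 + 70 + 200 + 237 + 135 + 20 + 231 = 1,195 (> 1,100).
The test is 'and': the rule requires both, and at least one is not exceeded.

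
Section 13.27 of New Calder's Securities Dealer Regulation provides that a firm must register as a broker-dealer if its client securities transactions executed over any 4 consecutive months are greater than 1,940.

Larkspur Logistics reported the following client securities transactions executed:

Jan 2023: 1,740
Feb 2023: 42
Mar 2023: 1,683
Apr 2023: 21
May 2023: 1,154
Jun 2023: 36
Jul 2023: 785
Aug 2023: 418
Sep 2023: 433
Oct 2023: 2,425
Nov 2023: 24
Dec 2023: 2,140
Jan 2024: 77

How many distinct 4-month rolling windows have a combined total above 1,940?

Jan 2023–Apr 2023: 1,740 + 42 + 1,683 + 21 = 3,486 (over)
Feb 2023–May 2023: 42 + 1,683 + 21 + 1,154 = 2,900 (over)
Mar 2023–Jun 2023: 1,683 + 21 + 1,154 + 36 = 2,894 (over)
Apr 2023–Jul 2023: 21 + 1,154 + 36 + 785 = 1,996 (over)
May 2023–Aug 2023: 1,154 + 36 + 785 + 418 = 2,393 (over)
Jun 2023–Sep 2023: 36 + 785 + 418 + 433 = 1,672 (under)
Jul 2023–Oct 2023: 785 + 418 + 433 + 2,425 = 4,061 (over)
Aug 2023–Nov 2023: 418 + 433 + 2,425 + 24 = 3,300 (over)
Sep 2023–Dec 2023: 433 + 2,425 + 24 + 2,140 = 5,022 (over)
Oct 2023–Jan 2024: 2,425 + 24 + 2,140 + 77 = 4,666 (over)
9 windows exceed the threshold.

9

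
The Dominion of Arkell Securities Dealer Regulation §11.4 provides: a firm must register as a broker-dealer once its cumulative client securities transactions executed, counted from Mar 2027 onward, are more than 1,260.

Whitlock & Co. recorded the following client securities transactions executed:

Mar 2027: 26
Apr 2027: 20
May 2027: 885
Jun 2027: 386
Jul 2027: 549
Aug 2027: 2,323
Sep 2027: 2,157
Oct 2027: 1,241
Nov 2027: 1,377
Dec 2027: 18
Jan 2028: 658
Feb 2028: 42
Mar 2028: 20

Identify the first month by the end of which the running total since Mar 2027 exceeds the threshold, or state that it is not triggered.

Jun 2027

Through Mar 2027: 26
Through Apr 2027: 46
Through May 2027: 931
Through Jun 2027: 1,317 ← exceeds threshold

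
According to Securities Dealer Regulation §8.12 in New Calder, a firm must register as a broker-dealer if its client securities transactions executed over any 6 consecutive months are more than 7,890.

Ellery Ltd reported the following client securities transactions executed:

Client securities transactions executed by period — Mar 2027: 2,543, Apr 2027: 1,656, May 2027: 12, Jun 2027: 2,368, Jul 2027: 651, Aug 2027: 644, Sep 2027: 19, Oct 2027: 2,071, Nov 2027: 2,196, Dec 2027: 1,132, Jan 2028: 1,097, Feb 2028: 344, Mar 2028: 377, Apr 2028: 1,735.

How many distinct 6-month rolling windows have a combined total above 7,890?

1

Mar 2027–Aug 2027: 2,543 + 1,656 + 12 + 2,368 + 651 + 644 = 7,874 (under)
Apr 2027–Sep 2027: 1,656 + 12 + 2,368 + 651 + 644 + 19 = 5,350 (under)
May 2027–Oct 2027: 12 + 2,368 + 651 + 644 + 19 + 2,071 = 5,765 (under)
Jun 2027–Nov 2027: 2,368 + 651 + 644 + 19 + 2,071 + 2,196 = 7,949 (over)
Jul 2027–Dec 2027: 651 + 644 + 19 + 2,071 + 2,196 + 1,132 = 6,713 (under)
Aug 2027–Jan 2028: 644 + 19 + 2,071 + 2,196 + 1,132 + 1,097 = 7,159 (under)
Sep 2027–Feb 2028: 19 + 2,071 + 2,196 + 1,132 + 1,097 + 344 = 6,859 (under)
Oct 2027–Mar 2028: 2,071 + 2,196 + 1,132 + 1,097 + 344 + 377 = 7,217 (under)
Nov 2027–Apr 2028: 2,196 + 1,132 + 1,097 + 344 + 377 + 1,735 = 6,881 (under)
1 window exceeds the threshold.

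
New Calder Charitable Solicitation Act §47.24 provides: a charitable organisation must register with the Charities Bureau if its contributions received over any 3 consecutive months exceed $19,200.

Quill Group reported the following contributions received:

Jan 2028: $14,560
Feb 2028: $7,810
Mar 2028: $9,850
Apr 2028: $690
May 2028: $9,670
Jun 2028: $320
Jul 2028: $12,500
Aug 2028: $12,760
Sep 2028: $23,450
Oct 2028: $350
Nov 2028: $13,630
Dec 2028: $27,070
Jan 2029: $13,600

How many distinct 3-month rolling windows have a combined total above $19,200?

9

Jan 2028–Mar 2028: $14,560 + $7,810 + $9,850 = $32,220 (over)
Feb 2028–Apr 2028: $7,810 + $9,850 + $690 = $18,350 (under)
Mar 2028–May 2028: $9,850 + $690 + $9,670 = $20,210 (over)
Apr 2028–Jun 2028: $690 + $9,670 + $320 = $10,680 (under)
May 2028–Jul 2028: $9,670 + $320 + $12,500 = $22,490 (over)
Jun 2028–Aug 2028: $320 + $12,500 + $12,760 = $25,580 (over)
Jul 2028–Sep 2028: $12,500 + $12,760 + $23,450 = $48,710 (over)
Aug 2028–Oct 2028: $12,760 + $23,450 + $350 = $36,560 (over)
Sep 2028–Nov 2028: $23,450 + $350 + $13,630 = $37,430 (over)
Oct 2028–Dec 2028: $350 + $13,630 + $27,070 = $41,050 (over)
Nov 2028–Jan 2029: $13,630 + $27,070 + $13,600 = $54,300 (over)
9 windows exceed the threshold.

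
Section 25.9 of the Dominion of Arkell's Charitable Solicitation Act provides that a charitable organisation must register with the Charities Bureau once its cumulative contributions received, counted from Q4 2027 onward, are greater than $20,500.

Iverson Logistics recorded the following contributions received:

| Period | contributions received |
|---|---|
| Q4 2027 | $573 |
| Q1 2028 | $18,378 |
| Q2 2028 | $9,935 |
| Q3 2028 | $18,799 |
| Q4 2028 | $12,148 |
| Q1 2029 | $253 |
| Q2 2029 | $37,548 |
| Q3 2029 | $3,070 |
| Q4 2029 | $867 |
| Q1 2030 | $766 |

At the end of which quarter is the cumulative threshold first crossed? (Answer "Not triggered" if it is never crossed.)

Through Q4 2027: $573
Through Q1 2028: $18,951
Through Q2 2028: $28,886 ← exceeds threshold

Q2 2028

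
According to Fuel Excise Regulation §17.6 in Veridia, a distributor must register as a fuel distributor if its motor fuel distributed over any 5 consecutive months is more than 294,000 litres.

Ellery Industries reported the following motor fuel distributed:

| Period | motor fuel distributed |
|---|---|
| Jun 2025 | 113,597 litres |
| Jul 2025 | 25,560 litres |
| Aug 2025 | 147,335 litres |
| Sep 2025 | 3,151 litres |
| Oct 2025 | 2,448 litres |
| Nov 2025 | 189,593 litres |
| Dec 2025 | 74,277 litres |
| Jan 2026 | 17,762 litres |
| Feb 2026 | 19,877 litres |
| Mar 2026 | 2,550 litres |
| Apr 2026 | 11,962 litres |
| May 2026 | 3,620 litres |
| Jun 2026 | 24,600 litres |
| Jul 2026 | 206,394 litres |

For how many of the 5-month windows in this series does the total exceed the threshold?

4

Jun 2025–Oct 2025: 113,597 litres + 25,560 litres + 147,335 litres + 3,151 litres + 2,448 litres = 292,091 litres (under)
Jul 2025–Nov 2025: 25,560 litres + 147,335 litres + 3,151 litres + 2,448 litres + 189,593 litres = 368,087 litres (over)
Aug 2025–Dec 2025: 147,335 litres + 3,151 litres + 2,448 litres + 189,593 litres + 74,277 litres = 416,804 litres (over)
Sep 2025–Jan 2026: 3,151 litres + 2,448 litres + 189,593 litres + 74,277 litres + 17,762 litres = 287,231 litres (under)
Oct 2025–Feb 2026: 2,448 litres + 189,593 litres + 74,277 litres + 17,762 litres + 19,877 litres = 303,957 litres (over)
Nov 2025–Mar 2026: 189,593 litres + 74,277 litres + 17,762 litres + 19,877 litres + 2,550 litres = 304,059 litres (over)
Dec 2025–Apr 2026: 74,277 litres + 17,762 litres + 19,877 litres + 2,550 litres + 11,962 litres = 126,428 litres (under)
Jan 2026–May 2026: 17,762 litres + 19,877 litres + 2,550 litres + 11,962 litres + 3,620 litres = 55,771 litres (under)
Feb 2026–Jun 2026: 19,877 litres + 2,550 litres + 11,962 litres + 3,620 litres + 24,600 litres = 62,609 litres (under)
Mar 2026–Jul 2026: 2,550 litres + 11,962 litres + 3,620 litres + 24,600 litres + 206,394 litres = 249,126 litres (under)
4 windows exceed the threshold.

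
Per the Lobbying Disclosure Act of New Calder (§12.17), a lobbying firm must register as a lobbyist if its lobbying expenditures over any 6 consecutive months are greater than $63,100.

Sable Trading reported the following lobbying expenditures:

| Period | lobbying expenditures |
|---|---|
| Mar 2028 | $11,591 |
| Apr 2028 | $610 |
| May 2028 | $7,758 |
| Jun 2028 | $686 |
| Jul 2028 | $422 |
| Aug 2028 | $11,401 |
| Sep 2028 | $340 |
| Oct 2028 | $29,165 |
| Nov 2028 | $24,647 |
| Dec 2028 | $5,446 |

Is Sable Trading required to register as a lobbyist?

Yes

Mar 2028–Aug 2028: $11,591 + $610 + $7,758 + $686 + $422 + $11,401 = $32,468 (under)
Apr 2028–Sep 2028: $610 + $7,758 + $686 + $422 + $11,401 + $340 = $21,217 (under)
May 2028–Oct 2028: $7,758 + $686 + $422 + $11,401 + $340 + $29,165 = $49,772 (under)
Jun 2028–Nov 2028: $686 + $422 + $11,401 + $340 + $29,165 + $24,647 = $66,661 (over)
Jul 2028–Dec 2028: $422 + $11,401 + $340 + $29,165 + $24,647 + $5,446 = $71,421 (over)
At least one window exceeds $63,100.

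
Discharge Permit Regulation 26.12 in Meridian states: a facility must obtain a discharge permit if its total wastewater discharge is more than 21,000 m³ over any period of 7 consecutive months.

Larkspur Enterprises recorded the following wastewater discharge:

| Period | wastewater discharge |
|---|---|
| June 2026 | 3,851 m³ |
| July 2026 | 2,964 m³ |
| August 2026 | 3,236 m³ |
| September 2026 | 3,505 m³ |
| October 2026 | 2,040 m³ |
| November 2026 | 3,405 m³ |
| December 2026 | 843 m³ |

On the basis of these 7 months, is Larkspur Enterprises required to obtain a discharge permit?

No

Total wastewater discharge: 3,851 m³ + 2,964 m³ + 3,236 m³ + 3,505 m³ + 2,040 m³ + 3,405 m³ + 843 m³ = 19,844 m³.
19,844 m³ ≤ 21,000 m³, so the threshold is not exceeded.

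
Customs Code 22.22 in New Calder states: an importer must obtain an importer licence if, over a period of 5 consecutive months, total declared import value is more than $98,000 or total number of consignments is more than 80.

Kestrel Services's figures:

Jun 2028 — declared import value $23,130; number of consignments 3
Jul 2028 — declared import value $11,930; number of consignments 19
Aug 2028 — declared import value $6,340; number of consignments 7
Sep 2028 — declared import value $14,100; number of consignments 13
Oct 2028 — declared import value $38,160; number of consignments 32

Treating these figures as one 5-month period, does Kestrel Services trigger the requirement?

Total declared import value: $23,130 + $11,930 + $6,340 + $14,100 + $38,160 = $93,660 (≤ $98,000).
Total number of consignments: 3 + 19 + 7 + 13 + 32 = 74 (≤ 80).
The test is 'or': neither threshold is exceeded.

No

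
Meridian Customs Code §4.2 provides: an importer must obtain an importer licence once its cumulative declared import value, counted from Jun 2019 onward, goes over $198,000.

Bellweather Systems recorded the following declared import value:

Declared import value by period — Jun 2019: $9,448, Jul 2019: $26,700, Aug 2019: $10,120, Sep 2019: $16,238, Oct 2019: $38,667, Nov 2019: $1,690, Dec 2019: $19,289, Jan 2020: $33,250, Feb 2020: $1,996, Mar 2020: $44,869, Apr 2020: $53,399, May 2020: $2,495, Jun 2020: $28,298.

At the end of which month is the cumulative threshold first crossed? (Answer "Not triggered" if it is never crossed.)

Through Jun 2019: $9,448
Through Jul 2019: $36,148
Through Aug 2019: $46,268
Through Sep 2019: $62,506
Through Oct 2019: $101,173
Through Nov 2019: $102,863
Through Dec 2019: $122,152
Through Jan 2020: $155,402
Through Feb 2020: $157,398
Through Mar 2020: $202,267 ← exceeds threshold

Mar 2020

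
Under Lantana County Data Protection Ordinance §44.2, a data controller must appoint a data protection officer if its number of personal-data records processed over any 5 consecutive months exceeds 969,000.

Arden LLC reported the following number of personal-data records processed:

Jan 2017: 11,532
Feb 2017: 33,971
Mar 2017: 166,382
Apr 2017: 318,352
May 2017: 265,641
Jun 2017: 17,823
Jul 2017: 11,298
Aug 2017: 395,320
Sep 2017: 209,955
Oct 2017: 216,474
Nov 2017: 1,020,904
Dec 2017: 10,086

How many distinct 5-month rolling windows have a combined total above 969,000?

Jan 2017–May 2017: 11,532 + 33,971 + 166,382 + 318,352 + 265,641 = 795,878 (under)
Feb 2017–Jun 2017: 33,971 + 166,382 + 318,352 + 265,641 + 17,823 = 802,169 (under)
Mar 2017–Jul 2017: 166,382 + 318,352 + 265,641 + 17,823 + 11,298 = 779,496 (under)
Apr 2017–Aug 2017: 318,352 + 265,641 + 17,823 + 11,298 + 395,320 = 1,008,434 (over)
May 2017–Sep 2017: 265,641 + 17,823 + 11,298 + 395,320 + 209,955 = 900,037 (under)
Jun 2017–Oct 2017: 17,823 + 11,298 + 395,320 + 209,955 + 216,474 = 850,870 (under)
Jul 2017–Nov 2017: 11,298 + 395,320 + 209,955 + 216,474 + 1,020,904 = 1,853,951 (over)
Aug 2017–Dec 2017: 395,320 + 209,955 + 216,474 + 1,020,904 + 10,086 = 1,852,739 (over)
3 windows exceed the threshold.

3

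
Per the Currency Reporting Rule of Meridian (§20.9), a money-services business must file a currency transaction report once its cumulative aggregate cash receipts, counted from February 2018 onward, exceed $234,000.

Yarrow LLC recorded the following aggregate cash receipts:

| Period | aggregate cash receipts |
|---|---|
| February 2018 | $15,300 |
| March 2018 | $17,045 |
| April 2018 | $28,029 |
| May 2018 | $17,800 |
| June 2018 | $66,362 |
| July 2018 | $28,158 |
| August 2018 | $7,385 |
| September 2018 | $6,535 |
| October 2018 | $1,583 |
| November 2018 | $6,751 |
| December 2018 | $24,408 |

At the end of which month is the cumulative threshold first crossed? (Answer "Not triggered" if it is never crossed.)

Not triggered

Through February 2018: $15,300
Through March 2018: $32,345
Through April 2018: $60,374
Through May 2018: $78,174
Through June 2018: $144,536
Through July 2018: $172,694
Through August 2018: $180,079
Through September 2018: $186,614
Through October 2018: $188,197
Through November 2018: $194,948
Through December 2018: $219,356
Final cumulative total $219,356 ≤ $234,000; the threshold is never exceeded.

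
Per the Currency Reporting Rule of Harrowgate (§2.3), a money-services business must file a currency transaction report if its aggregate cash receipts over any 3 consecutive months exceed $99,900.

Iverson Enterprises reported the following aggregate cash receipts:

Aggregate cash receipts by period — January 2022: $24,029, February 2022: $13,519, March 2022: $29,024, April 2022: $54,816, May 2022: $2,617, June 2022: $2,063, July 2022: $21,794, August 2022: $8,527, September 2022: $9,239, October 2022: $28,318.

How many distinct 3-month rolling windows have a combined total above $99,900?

0

January 2022–March 2022: $24,029 + $13,519 + $29,024 = $66,572 (under)
February 2022–April 2022: $13,519 + $29,024 + $54,816 = $97,359 (under)
March 2022–May 2022: $29,024 + $54,816 + $2,617 = $86,457 (under)
April 2022–June 2022: $54,816 + $2,617 + $2,063 = $59,496 (under)
May 2022–July 2022: $2,617 + $2,063 + $21,794 = $26,474 (under)
June 2022–August 2022: $2,063 + $21,794 + $8,527 = $32,384 (under)
July 2022–September 2022: $21,794 + $8,527 + $9,239 = $39,560 (under)
August 2022–October 2022: $8,527 + $9,239 + $28,318 = $46,084 (under)
0 windows exceed the threshold.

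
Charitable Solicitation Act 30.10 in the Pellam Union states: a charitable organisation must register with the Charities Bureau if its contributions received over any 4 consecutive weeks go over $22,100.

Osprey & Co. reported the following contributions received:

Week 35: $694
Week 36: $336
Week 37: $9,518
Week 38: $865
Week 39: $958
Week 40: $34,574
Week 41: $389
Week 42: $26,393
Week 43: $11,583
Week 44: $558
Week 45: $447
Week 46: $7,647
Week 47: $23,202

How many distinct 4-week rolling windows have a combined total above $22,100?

Week 35–Week 38: $694 + $336 + $9,518 + $865 = $11,413 (under)
Week 36–Week 39: $336 + $9,518 + $865 + $958 = $11,677 (under)
Week 37–Week 40: $9,518 + $865 + $958 + $34,574 = $45,915 (over)
Week 38–Week 41: $865 + $958 + $34,574 + $389 = $36,786 (over)
Week 39–Week 42: $958 + $34,574 + $389 + $26,393 = $62,314 (over)
Week 40–Week 43: $34,574 + $389 + $26,393 + $11,583 = $72,939 (over)
Week 41–Week 44: $389 + $26,393 + $11,583 + $558 = $38,923 (over)
Week 42–Week 45: $26,393 + $11,583 + $558 + $447 = $38,981 (over)
Week 43–Week 46: $11,583 + $558 + $447 + $7,647 = $20,235 (under)
Week 44–Week 47: $558 + $447 + $7,647 + $23,202 = $31,854 (over)
7 windows exceed the threshold.

7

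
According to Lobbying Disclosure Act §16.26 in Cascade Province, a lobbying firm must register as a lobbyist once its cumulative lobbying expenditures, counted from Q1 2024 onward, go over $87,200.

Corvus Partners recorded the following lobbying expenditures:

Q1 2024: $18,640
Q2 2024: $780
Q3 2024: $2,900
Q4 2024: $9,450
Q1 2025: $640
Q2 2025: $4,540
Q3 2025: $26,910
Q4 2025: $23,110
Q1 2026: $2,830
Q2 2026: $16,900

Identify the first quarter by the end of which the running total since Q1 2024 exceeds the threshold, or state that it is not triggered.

Q1 2026

Through Q1 2024: $18,640
Through Q2 2024: $19,420
Through Q3 2024: $22,320
Through Q4 2024: $31,770
Through Q1 2025: $32,410
Through Q2 2025: $36,950
Through Q3 2025: $63,860
Through Q4 2025: $86,970
Through Q1 2026: $89,800 ← exceeds threshold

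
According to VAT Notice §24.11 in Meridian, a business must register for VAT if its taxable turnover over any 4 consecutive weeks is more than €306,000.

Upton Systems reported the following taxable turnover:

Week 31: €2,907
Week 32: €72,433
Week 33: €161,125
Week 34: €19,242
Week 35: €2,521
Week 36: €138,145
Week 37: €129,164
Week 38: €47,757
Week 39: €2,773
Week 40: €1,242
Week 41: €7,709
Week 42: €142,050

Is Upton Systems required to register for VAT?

Yes

Week 31–Week 34: €2,907 + €72,433 + €161,125 + €19,242 = €255,707 (under)
Week 32–Week 35: €72,433 + €161,125 + €19,242 + €2,521 = €255,321 (under)
Week 33–Week 36: €161,125 + €19,242 + €2,521 + €138,145 = €321,033 (over)
Week 34–Week 37: €19,242 + €2,521 + €138,145 + €129,164 = €289,072 (under)
Week 35–Week 38: €2,521 + €138,145 + €129,164 + €47,757 = €317,587 (over)
Week 36–Week 39: €138,145 + €129,164 + €47,757 + €2,773 = €317,839 (over)
Week 37–Week 40: €129,164 + €47,757 + €2,773 + €1,242 = €180,936 (under)
Week 38–Week 41: €47,757 + €2,773 + €1,242 + €7,709 = €59,481 (under)
Week 39–Week 42: €2,773 + €1,242 + €7,709 + €142,050 = €153,774 (under)
At least one window exceeds €306,000.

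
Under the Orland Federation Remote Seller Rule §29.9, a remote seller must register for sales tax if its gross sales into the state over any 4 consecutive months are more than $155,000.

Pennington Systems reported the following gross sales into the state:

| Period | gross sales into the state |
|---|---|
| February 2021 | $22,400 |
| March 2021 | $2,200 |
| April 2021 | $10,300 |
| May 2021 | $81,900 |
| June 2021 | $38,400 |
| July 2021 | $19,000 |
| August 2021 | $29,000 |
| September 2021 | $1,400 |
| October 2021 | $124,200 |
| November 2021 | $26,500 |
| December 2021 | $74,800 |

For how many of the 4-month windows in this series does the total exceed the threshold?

4

February 2021–May 2021: $22,400 + $2,200 + $10,300 + $81,900 = $116,800 (under)
March 2021–June 2021: $2,200 + $10,300 + $81,900 + $38,400 = $132,800 (under)
April 2021–July 2021: $10,300 + $81,900 + $38,400 + $19,000 = $149,600 (under)
May 2021–August 2021: $81,900 + $38,400 + $19,000 + $29,000 = $168,300 (over)
June 2021–September 2021: $38,400 + $19,000 + $29,000 + $1,400 = $87,800 (under)
July 2021–October 2021: $19,000 + $29,000 + $1,400 + $124,200 = $173,600 (over)
August 2021–November 2021: $29,000 + $1,400 + $124,200 + $26,500 = $181,100 (over)
September 2021–December 2021: $1,400 + $124,200 + $26,500 + $74,800 = $226,900 (over)
4 windows exceed the threshold.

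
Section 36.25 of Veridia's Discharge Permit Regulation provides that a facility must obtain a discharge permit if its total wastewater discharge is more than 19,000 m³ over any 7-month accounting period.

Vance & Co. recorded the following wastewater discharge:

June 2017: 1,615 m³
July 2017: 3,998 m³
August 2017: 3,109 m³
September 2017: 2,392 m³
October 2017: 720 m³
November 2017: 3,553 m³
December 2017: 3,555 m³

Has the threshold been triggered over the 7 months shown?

No

Total wastewater discharge: 1,615 m³ + 3,998 m³ + 3,109 m³ + 2,392 m³ + 720 m³ + 3,553 m³ + 3,555 m³ = 18,942 m³.
18,942 m³ ≤ 19,000 m³, so the threshold is not exceeded.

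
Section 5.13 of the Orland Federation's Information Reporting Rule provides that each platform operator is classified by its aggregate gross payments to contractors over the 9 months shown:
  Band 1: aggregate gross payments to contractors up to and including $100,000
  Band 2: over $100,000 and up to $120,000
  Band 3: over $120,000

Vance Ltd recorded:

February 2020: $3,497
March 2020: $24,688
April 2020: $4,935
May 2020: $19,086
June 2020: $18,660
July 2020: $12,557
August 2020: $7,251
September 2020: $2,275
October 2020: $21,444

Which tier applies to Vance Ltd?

Band 2

Aggregate gross payments to contractors: $3,497 + $24,688 + $4,935 + $19,086 + $18,660 + $12,557 + $7,251 + $2,275 + $21,444 = $114,393.
$100,000 < $114,393 ≤ $120,000, so Band 2 applies.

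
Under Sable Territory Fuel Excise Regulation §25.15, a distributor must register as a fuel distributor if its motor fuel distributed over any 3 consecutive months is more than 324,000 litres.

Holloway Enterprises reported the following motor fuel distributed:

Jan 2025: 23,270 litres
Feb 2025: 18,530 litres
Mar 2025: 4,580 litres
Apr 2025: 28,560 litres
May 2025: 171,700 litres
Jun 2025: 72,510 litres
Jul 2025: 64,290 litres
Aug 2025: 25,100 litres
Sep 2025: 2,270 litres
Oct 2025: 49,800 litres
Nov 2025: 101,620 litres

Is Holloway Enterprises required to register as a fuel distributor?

No

Jan 2025–Mar 2025: 23,270 litres + 18,530 litres + 4,580 litres = 46,380 litres (under)
Feb 2025–Apr 2025: 18,530 litres + 4,580 litres + 28,560 litres = 51,670 litres (under)
Mar 2025–May 2025: 4,580 litres + 28,560 litres + 171,700 litres = 204,840 litres (under)
Apr 2025–Jun 2025: 28,560 litres + 171,700 litres + 72,510 litres = 272,770 litres (under)
May 2025–Jul 2025: 171,700 litres + 72,510 litres + 64,290 litres = 308,500 litres (under)
Jun 2025–Aug 2025: 72,510 litres + 64,290 litres + 25,100 litres = 161,900 litres (under)
Jul 2025–Sep 2025: 64,290 litres + 25,100 litres + 2,270 litres = 91,660 litres (under)
Aug 2025–Oct 2025: 25,100 litres + 2,270 litres + 49,800 litres = 77,170 litres (under)
Sep 2025–Nov 2025: 2,270 litres + 49,800 litres + 101,620 litres = 153,690 litres (under)
No window exceeds 324,000 litres.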